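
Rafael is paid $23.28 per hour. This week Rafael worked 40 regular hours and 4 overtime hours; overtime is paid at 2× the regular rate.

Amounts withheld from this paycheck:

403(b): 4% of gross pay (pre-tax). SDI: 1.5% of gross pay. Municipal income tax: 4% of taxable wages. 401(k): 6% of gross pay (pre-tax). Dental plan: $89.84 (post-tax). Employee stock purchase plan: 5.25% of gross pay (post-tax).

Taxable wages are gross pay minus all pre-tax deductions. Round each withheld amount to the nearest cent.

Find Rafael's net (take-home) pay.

$800.19

Regular pay: 40 × $23.28 = $931.20
Overtime pay: 4 × $23.28 × 2 = $186.24
Gross pay = $931.20 + $186.24 = $1,117.44
403(b): $1,117.44 × 0.04 = $44.70
401(k): $1,117.44 × 0.06 = $67.05
Pre-tax total = $44.70 + $67.05 = $111.75
Taxable wages = $1,117.44 − $111.75 = $1,005.69
Municipal income tax: $1,005.69 × 0.04 = $40.23
SDI: $1,117.44 × 0.015 = $16.76
Dental plan: $89.84
Employee stock purchase plan: $1,117.44 × 0.0525 = $58.67
Total deductions = $44.70 + $67.05 + $40.23 + $16.76 + $89.84 + $58.67 = $317.25
Net pay = $1,117.44 − $317.25 = $800.19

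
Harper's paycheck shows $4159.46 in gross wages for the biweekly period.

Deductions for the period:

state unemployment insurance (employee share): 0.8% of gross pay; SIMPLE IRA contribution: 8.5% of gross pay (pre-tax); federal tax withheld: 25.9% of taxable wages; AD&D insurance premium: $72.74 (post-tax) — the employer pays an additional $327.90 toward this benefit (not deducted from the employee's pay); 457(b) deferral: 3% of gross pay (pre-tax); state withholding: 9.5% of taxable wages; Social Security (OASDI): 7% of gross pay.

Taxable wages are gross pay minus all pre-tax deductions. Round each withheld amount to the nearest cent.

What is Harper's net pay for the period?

$1980.83

457(b) deferral: $4159.46 × 0.03 = $124.78
SIMPLE IRA contribution: $4159.46 × 0.085 = $353.55
Pre-tax total = $124.78 + $353.55 = $478.33
Taxable wages = $4159.46 − $478.33 = $3681.13
Federal tax withheld: $3681.13 × 0.259 = $953.41
State withholding: $3681.13 × 0.095 = $349.71
Social Security (OASDI): $4159.46 × 0.07 = $291.16
State unemployment insurance (employee share): $4159.46 × 0.008 = $33.28
AD&D insurance premium: $72.74
(Employer's $327.90 toward AD&D insurance premium is not withheld from the employee.)
Total deductions = $124.78 + $353.55 + $953.41 + $349.71 + $291.16 + $33.28 + $72.74 = $2178.63
Net pay = $4159.46 − $2178.63 = $1980.83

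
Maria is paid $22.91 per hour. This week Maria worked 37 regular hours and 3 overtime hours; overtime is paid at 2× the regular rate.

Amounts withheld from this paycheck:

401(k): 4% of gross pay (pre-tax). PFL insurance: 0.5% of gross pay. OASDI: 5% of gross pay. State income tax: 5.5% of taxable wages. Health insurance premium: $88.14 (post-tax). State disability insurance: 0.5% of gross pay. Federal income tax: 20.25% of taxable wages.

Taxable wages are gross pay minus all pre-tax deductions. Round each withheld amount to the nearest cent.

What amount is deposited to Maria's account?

Regular pay: 37 × $22.91 = $847.67
Overtime pay: 3 × $22.91 × 2 = $137.46
Gross pay = $847.67 + $137.46 = $985.13
401(k): $985.13 × 0.04 = $39.41
Taxable wages = $985.13 − $39.41 = $945.72
Federal income tax: $945.72 × 0.2025 = $191.51
State income tax: $945.72 × 0.055 = $52.01
OASDI: $985.13 × 0.05 = $49.26
PFL insurance: $985.13 × 0.005 = $4.93
State disability insurance: $985.13 × 0.005 = $4.93
Health insurance premium: $88.14
Total deductions = $39.41 + $191.51 + $52.01 + $49.26 + $4.93 + $4.93 + $88.14 = $430.19
Net pay = $985.13 − $430.19 = $554.94

$554.94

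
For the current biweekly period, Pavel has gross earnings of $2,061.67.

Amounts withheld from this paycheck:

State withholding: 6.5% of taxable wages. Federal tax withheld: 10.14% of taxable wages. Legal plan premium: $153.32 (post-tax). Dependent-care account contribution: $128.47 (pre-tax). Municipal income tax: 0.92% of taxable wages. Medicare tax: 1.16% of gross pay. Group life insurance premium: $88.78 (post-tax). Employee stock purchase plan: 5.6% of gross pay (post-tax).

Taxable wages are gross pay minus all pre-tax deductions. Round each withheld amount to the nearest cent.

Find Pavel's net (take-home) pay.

$1,212.25

Dependent-care account contribution: $128.47
Taxable wages = $2,061.67 − $128.47 = $1,933.20
Federal tax withheld: $1,933.20 × 0.1014 = $196.03
Municipal income tax: $1,933.20 × 0.0092 = $17.79
State withholding: $1,933.20 × 0.065 = $125.66
Medicare tax: $2,061.67 × 0.0116 = $23.92
Legal plan premium: $153.32
Employee stock purchase plan: $2,061.67 × 0.056 = $115.45
Group life insurance premium: $88.78
Total deductions = $128.47 + $196.03 + $17.79 + $125.66 + $23.92 + $153.32 + $115.45 + $88.78 = $849.42
Net pay = $2,061.67 − $849.42 = $1,212.25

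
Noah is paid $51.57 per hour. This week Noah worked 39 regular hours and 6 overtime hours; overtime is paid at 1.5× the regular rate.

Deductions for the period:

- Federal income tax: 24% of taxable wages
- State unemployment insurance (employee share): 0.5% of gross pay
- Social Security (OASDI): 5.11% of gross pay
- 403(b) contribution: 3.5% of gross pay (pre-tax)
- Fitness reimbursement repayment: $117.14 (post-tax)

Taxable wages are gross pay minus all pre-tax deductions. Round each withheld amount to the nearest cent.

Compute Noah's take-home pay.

Regular pay: 39 × $51.57 = $2,011.23
Overtime pay: 6 × $51.57 × 1.5 = $464.13
Gross pay = $2,011.23 + $464.13 = $2,475.36
403(b) contribution: $2,475.36 × 0.035 = $86.64
Taxable wages = $2,475.36 − $86.64 = $2,388.72
Federal income tax: $2,388.72 × 0.24 = $573.29
State unemployment insurance (employee share): $2,475.36 × 0.005 = $12.38
Social Security (OASDI): $2,475.36 × 0.0511 = $126.49
Fitness reimbursement repayment: $117.14
Total deductions = $86.64 + $573.29 + $12.38 + $126.49 + $117.14 = $915.94
Net pay = $2,475.36 − $915.94 = $1,559.42

$1,559.42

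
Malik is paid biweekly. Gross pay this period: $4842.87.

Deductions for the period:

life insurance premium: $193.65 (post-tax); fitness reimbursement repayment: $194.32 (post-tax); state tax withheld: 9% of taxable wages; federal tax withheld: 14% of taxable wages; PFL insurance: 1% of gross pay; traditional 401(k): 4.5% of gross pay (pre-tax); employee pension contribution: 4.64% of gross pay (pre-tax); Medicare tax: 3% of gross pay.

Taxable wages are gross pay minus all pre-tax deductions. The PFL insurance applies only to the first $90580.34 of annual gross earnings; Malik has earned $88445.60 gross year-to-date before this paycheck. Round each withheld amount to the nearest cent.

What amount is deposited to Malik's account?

$2833.57

Traditional 401(k): $4842.87 × 0.045 = $217.93
Employee pension contribution: $4842.87 × 0.0464 = $224.71
Pre-tax total = $217.93 + $224.71 = $442.64
Taxable wages = $4842.87 − $442.64 = $4400.23
Federal tax withheld: $4400.23 × 0.14 = $616.03
State tax withheld: $4400.23 × 0.09 = $396.02
Medicare tax: $4842.87 × 0.03 = $145.29
PFL insurance: only $90580.34 − $88445.60 = $2134.74 of this check is subject → $2134.74 × 0.01 = $21.35
Life insurance premium: $193.65
Fitness reimbursement repayment: $194.32
Total deductions = $217.93 + $224.71 + $616.03 + $396.02 + $145.29 + $21.35 + $193.65 + $194.32 = $2009.30
Net pay = $4842.87 − $2009.30 = $2833.57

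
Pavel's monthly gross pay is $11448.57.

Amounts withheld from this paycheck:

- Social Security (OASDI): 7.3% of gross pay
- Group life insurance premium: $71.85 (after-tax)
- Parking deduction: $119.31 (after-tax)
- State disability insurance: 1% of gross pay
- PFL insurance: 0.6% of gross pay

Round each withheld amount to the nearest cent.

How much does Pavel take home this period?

$10238.48

State disability insurance: $11448.57 × 0.01 = $114.49
Social Security (OASDI): $11448.57 × 0.073 = $835.75
PFL insurance: $11448.57 × 0.006 = $68.69
Group life insurance premium: $71.85
Parking deduction: $119.31
Total deductions = $114.49 + $835.75 + $68.69 + $71.85 + $119.31 = $1210.09
Net pay = $11448.57 − $1210.09 = $10238.48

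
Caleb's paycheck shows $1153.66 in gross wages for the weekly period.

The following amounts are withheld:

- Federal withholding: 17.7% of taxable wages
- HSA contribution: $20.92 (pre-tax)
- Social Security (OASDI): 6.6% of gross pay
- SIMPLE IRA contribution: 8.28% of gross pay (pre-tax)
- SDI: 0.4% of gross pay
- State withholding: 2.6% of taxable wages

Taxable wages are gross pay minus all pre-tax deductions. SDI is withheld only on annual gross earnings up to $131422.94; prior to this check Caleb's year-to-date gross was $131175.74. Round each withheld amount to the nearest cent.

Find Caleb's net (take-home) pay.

$749.53

SIMPLE IRA contribution: $1153.66 × 0.0828 = $95.52
HSA contribution: $20.92
Pre-tax total = $95.52 + $20.92 = $116.44
Taxable wages = $1153.66 − $116.44 = $1037.22
State withholding: $1037.22 × 0.026 = $26.97
Federal withholding: $1037.22 × 0.177 = $183.59
SDI: only $131422.94 − $131175.74 = $247.20 of this check is subject → $247.20 × 0.004 = $0.99
Social Security (OASDI): $1153.66 × 0.066 = $76.14
Total deductions = $95.52 + $20.92 + $26.97 + $183.59 + $0.99 + $76.14 = $404.13
Net pay = $1153.66 − $404.13 = $749.53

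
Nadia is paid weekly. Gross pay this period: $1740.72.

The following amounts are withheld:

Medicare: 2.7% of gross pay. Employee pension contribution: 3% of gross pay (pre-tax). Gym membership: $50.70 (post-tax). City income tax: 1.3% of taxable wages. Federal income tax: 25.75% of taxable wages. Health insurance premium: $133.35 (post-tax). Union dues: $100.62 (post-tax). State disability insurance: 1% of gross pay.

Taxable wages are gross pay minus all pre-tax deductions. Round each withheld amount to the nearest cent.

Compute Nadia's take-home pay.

Employee pension contribution: $1740.72 × 0.03 = $52.22
Taxable wages = $1740.72 − $52.22 = $1688.50
City income tax: $1688.50 × 0.013 = $21.95
Federal income tax: $1688.50 × 0.2575 = $434.79
Medicare: $1740.72 × 0.027 = $47.00
State disability insurance: $1740.72 × 0.01 = $17.41
Gym membership: $50.70
Health insurance premium: $133.35
Union dues: $100.62
Total deductions = $52.22 + $21.95 + $434.79 + $47.00 + $17.41 + $50.70 + $133.35 + $100.62 = $858.04
Net pay = $1740.72 − $858.04 = $882.68

$882.68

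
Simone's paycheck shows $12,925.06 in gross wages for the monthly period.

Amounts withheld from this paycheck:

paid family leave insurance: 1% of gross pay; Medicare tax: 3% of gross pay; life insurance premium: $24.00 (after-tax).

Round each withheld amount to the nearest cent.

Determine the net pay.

$12,384.06

Paid family leave insurance: $12,925.06 × 0.01 = $129.25
Medicare tax: $12,925.06 × 0.03 = $387.75
Life insurance premium: $24.00
Total deductions = $129.25 + $387.75 + $24.00 = $541.00
Net pay = $12,925.06 − $541.00 = $12,384.06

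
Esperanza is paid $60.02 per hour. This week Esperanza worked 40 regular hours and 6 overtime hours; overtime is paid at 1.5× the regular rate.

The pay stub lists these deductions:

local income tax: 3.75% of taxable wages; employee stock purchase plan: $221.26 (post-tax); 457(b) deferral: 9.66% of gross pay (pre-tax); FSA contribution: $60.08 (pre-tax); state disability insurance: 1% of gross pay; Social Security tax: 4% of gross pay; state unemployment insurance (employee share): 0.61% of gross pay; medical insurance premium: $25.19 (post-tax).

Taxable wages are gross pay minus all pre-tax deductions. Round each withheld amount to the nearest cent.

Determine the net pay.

$2087.98

Regular pay: 40 × $60.02 = $2400.80
Overtime pay: 6 × $60.02 × 1.5 = $540.18
Gross pay = $2400.80 + $540.18 = $2940.98
457(b) deferral: $2940.98 × 0.0966 = $284.10
FSA contribution: $60.08
Pre-tax total = $284.10 + $60.08 = $344.18
Taxable wages = $2940.98 − $344.18 = $2596.80
Local income tax: $2596.80 × 0.0375 = $97.38
Social Security tax: $2940.98 × 0.04 = $117.64
State disability insurance: $2940.98 × 0.01 = $29.41
State unemployment insurance (employee share): $2940.98 × 0.0061 = $17.94
Medical insurance premium: $25.19
Employee stock purchase plan: $221.26
Total deductions = $284.10 + $60.08 + $97.38 + $117.64 + $29.41 + $17.94 + $25.19 + $221.26 = $853.00
Net pay = $2940.98 − $853.00 = $2087.98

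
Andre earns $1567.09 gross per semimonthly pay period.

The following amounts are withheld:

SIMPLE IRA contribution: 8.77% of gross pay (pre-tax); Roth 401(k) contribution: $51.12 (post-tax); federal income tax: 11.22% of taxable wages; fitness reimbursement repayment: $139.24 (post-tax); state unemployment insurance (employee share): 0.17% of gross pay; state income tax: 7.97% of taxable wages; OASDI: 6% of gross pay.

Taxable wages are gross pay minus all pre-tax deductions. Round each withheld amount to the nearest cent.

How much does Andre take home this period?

SIMPLE IRA contribution: $1567.09 × 0.0877 = $137.43
Taxable wages = $1567.09 − $137.43 = $1429.66
Federal income tax: $1429.66 × 0.1122 = $160.41
State income tax: $1429.66 × 0.0797 = $113.94
OASDI: $1567.09 × 0.06 = $94.03
State unemployment insurance (employee share): $1567.09 × 0.0017 = $2.66
Fitness reimbursement repayment: $139.24
Roth 401(k) contribution: $51.12
Total deductions = $137.43 + $160.41 + $113.94 + $94.03 + $2.66 + $139.24 + $51.12 = $698.83
Net pay = $1567.09 − $698.83 = $868.26

$868.26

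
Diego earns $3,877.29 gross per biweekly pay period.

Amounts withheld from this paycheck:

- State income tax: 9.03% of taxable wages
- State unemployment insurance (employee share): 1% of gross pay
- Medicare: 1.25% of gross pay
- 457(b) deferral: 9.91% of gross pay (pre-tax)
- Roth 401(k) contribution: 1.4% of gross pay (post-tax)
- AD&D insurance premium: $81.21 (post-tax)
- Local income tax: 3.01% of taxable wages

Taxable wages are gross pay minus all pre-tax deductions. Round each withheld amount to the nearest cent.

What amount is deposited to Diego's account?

457(b) deferral: $3,877.29 × 0.0991 = $384.24
Taxable wages = $3,877.29 − $384.24 = $3,493.05
State income tax: $3,493.05 × 0.0903 = $315.42
Local income tax: $3,493.05 × 0.0301 = $105.14
State unemployment insurance (employee share): $3,877.29 × 0.01 = $38.77
Medicare: $3,877.29 × 0.0125 = $48.47
Roth 401(k) contribution: $3,877.29 × 0.014 = $54.28
AD&D insurance premium: $81.21
Total deductions = $384.24 + $315.42 + $105.14 + $38.77 + $48.47 + $54.28 + $81.21 = $1,027.53
Net pay = $3,877.29 − $1,027.53 = $2,849.76

$2,849.76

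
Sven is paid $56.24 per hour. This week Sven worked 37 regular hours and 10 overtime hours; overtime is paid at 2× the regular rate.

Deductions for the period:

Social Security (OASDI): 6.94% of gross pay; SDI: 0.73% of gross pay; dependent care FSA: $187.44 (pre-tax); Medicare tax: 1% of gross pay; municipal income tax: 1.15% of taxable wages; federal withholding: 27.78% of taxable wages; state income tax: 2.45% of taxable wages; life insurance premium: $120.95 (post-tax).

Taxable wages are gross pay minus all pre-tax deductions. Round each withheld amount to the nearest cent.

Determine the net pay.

Regular pay: 37 × $56.24 = $2,080.88
Overtime pay: 10 × $56.24 × 2 = $1,124.80
Gross pay = $2,080.88 + $1,124.80 = $3,205.68
Dependent care FSA: $187.44
Taxable wages = $3,205.68 − $187.44 = $3,018.24
State income tax: $3,018.24 × 0.0245 = $73.95
Federal withholding: $3,018.24 × 0.2778 = $838.47
Municipal income tax: $3,018.24 × 0.0115 = $34.71
Medicare tax: $3,205.68 × 0.01 = $32.06
SDI: $3,205.68 × 0.0073 = $23.40
Social Security (OASDI): $3,205.68 × 0.0694 = $222.47
Life insurance premium: $120.95
Total deductions = $187.44 + $73.95 + $838.47 + $34.71 + $32.06 + $23.40 + $222.47 + $120.95 = $1,533.45
Net pay = $3,205.68 − $1,533.45 = $1,672.23

$1,672.23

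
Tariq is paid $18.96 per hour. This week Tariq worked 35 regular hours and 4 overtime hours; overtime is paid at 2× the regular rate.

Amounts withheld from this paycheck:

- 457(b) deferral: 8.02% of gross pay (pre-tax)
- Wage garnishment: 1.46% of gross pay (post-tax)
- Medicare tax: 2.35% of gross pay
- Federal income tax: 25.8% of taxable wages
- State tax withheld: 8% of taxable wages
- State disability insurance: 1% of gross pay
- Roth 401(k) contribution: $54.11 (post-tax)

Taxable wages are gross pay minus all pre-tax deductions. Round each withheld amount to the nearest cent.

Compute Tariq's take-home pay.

Regular pay: 35 × $18.96 = $663.60
Overtime pay: 4 × $18.96 × 2 = $151.68
Gross pay = $663.60 + $151.68 = $815.28
457(b) deferral: $815.28 × 0.0802 = $65.39
Taxable wages = $815.28 − $65.39 = $749.89
Federal income tax: $749.89 × 0.258 = $193.47
State tax withheld: $749.89 × 0.08 = $59.99
Medicare tax: $815.28 × 0.0235 = $19.16
State disability insurance: $815.28 × 0.01 = $8.15
Roth 401(k) contribution: $54.11
Wage garnishment: $815.28 × 0.0146 = $11.90
Total deductions = $65.39 + $193.47 + $59.99 + $19.16 + $8.15 + $54.11 + $11.90 = $412.17
Net pay = $815.28 − $412.17 = $403.11

$403.11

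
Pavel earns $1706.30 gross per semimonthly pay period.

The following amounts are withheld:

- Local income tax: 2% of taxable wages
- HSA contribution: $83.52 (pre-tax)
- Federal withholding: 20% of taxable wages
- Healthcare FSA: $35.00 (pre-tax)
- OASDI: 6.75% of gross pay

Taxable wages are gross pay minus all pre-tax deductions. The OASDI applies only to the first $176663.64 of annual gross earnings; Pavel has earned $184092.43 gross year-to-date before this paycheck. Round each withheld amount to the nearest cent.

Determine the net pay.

$1238.46

HSA contribution: $83.52
Healthcare FSA: $35.00
Pre-tax total = $83.52 + $35.00 = $118.52
Taxable wages = $1706.30 − $118.52 = $1587.78
Local income tax: $1587.78 × 0.02 = $31.76
Federal withholding: $1587.78 × 0.2 = $317.56
OASDI: annual cap $176663.64 already reached (YTD $184092.43), so $0.00
Total deductions = $83.52 + $35.00 + $31.76 + $317.56 + $0.00 = $467.84
Net pay = $1706.30 − $467.84 = $1238.46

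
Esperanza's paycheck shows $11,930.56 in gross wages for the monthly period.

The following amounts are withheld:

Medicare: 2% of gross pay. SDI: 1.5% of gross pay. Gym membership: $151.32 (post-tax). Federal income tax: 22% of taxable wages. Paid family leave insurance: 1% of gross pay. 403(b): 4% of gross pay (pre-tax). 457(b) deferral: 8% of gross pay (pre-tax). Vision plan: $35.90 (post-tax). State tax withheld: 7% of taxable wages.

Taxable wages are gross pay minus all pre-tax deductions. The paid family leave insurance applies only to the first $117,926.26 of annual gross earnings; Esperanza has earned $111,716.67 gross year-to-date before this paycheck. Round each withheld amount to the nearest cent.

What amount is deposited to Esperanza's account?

403(b): $11,930.56 × 0.04 = $477.22
457(b) deferral: $11,930.56 × 0.08 = $954.44
Pre-tax total = $477.22 + $954.44 = $1,431.66
Taxable wages = $11,930.56 − $1,431.66 = $10,498.90
Federal income tax: $10,498.90 × 0.22 = $2,309.76
State tax withheld: $10,498.90 × 0.07 = $734.92
Paid family leave insurance: only $117,926.26 − $111,716.67 = $6,209.59 of this check is subject → $6,209.59 × 0.01 = $62.10
SDI: $11,930.56 × 0.015 = $178.96
Medicare: $11,930.56 × 0.02 = $238.61
Gym membership: $151.32
Vision plan: $35.90
Total deductions = $477.22 + $954.44 + $2,309.76 + $734.92 + $62.10 + $178.96 + $238.61 + $151.32 + $35.90 = $5,143.23
Net pay = $11,930.56 − $5,143.23 = $6,787.33

$6,787.33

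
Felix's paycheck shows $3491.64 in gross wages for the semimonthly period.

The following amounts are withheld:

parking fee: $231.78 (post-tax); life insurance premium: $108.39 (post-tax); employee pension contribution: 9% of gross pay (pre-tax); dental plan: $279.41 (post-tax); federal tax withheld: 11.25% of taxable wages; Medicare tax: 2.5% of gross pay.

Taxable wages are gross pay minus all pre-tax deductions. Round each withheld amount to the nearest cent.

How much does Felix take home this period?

Employee pension contribution: $3491.64 × 0.09 = $314.25
Taxable wages = $3491.64 − $314.25 = $3177.39
Federal tax withheld: $3177.39 × 0.1125 = $357.46
Medicare tax: $3491.64 × 0.025 = $87.29
Parking fee: $231.78
Dental plan: $279.41
Life insurance premium: $108.39
Total deductions = $314.25 + $357.46 + $87.29 + $231.78 + $279.41 + $108.39 = $1378.58
Net pay = $3491.64 − $1378.58 = $2113.06

$2113.06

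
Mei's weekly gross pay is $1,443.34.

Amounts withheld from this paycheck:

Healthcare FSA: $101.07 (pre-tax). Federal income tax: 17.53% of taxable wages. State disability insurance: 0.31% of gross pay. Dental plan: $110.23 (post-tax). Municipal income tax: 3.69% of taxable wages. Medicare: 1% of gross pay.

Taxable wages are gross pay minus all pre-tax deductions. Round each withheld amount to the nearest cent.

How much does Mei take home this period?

$928.31

Healthcare FSA: $101.07
Taxable wages = $1,443.34 − $101.07 = $1,342.27
Federal income tax: $1,342.27 × 0.1753 = $235.30
Municipal income tax: $1,342.27 × 0.0369 = $49.53
Medicare: $1,443.34 × 0.01 = $14.43
State disability insurance: $1,443.34 × 0.0031 = $4.47
Dental plan: $110.23
Total deductions = $101.07 + $235.30 + $49.53 + $14.43 + $4.47 + $110.23 = $515.03
Net pay = $1,443.34 − $515.03 = $928.31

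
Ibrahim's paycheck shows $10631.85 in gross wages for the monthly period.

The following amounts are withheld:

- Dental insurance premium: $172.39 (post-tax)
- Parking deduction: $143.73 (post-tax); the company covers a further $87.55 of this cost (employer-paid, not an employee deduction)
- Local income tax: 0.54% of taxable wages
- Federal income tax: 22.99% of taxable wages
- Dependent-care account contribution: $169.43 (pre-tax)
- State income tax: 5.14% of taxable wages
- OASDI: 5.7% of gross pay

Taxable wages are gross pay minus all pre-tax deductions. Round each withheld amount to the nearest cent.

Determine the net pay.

Dependent-care account contribution: $169.43
Taxable wages = $10631.85 − $169.43 = $10462.42
Federal income tax: $10462.42 × 0.2299 = $2405.31
Local income tax: $10462.42 × 0.0054 = $56.50
State income tax: $10462.42 × 0.0514 = $537.77
OASDI: $10631.85 × 0.057 = $606.02
Dental insurance premium: $172.39
Parking deduction: $143.73
(Employer's $87.55 toward parking deduction is not withheld from the employee.)
Total deductions = $169.43 + $2405.31 + $56.50 + $537.77 + $606.02 + $172.39 + $143.73 = $4091.15
Net pay = $10631.85 − $4091.15 = $6540.70

$6540.70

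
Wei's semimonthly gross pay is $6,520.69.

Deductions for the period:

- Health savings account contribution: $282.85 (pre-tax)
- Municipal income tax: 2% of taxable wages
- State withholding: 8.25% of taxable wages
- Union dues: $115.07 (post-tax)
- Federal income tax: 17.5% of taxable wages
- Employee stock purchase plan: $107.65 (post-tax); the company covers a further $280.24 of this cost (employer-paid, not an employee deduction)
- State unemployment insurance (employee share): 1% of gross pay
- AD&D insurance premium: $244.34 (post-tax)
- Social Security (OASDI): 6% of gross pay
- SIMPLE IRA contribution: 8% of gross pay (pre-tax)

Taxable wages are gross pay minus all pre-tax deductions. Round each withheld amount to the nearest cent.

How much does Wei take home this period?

$3,206.44

Health savings account contribution: $282.85
SIMPLE IRA contribution: $6,520.69 × 0.08 = $521.66
Pre-tax total = $282.85 + $521.66 = $804.51
Taxable wages = $6,520.69 − $804.51 = $5,716.18
Federal income tax: $5,716.18 × 0.175 = $1,000.33
Municipal income tax: $5,716.18 × 0.02 = $114.32
State withholding: $5,716.18 × 0.0825 = $471.58
State unemployment insurance (employee share): $6,520.69 × 0.01 = $65.21
Social Security (OASDI): $6,520.69 × 0.06 = $391.24
Employee stock purchase plan: $107.65
AD&D insurance premium: $244.34
Union dues: $115.07
(Employer's $280.24 toward employee stock purchase plan is not withheld from the employee.)
Total deductions = $282.85 + $521.66 + $1,000.33 + $114.32 + $471.58 + $65.21 + $391.24 + $107.65 + $244.34 + $115.07 = $3,314.25
Net pay = $6,520.69 − $3,314.25 = $3,206.44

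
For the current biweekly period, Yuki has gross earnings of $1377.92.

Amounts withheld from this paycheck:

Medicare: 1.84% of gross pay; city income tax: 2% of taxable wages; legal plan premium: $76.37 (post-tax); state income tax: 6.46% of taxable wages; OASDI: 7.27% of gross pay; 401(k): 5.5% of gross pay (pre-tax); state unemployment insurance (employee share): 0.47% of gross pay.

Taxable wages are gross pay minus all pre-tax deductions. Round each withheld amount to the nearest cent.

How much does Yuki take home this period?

$983.60

401(k): $1377.92 × 0.055 = $75.79
Taxable wages = $1377.92 − $75.79 = $1302.13
City income tax: $1302.13 × 0.02 = $26.04
State income tax: $1302.13 × 0.0646 = $84.12
Medicare: $1377.92 × 0.0184 = $25.35
OASDI: $1377.92 × 0.0727 = $100.17
State unemployment insurance (employee share): $1377.92 × 0.0047 = $6.48
Legal plan premium: $76.37
Total deductions = $75.79 + $26.04 + $84.12 + $25.35 + $100.17 + $6.48 + $76.37 = $394.32
Net pay = $1377.92 − $394.32 = $983.60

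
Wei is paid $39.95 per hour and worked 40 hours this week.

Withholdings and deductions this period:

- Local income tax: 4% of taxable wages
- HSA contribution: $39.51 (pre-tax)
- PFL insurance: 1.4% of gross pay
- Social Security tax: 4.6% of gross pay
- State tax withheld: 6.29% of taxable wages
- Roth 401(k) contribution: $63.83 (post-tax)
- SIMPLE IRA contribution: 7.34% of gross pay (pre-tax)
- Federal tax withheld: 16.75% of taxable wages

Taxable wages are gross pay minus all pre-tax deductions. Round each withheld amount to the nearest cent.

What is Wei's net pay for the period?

$891.79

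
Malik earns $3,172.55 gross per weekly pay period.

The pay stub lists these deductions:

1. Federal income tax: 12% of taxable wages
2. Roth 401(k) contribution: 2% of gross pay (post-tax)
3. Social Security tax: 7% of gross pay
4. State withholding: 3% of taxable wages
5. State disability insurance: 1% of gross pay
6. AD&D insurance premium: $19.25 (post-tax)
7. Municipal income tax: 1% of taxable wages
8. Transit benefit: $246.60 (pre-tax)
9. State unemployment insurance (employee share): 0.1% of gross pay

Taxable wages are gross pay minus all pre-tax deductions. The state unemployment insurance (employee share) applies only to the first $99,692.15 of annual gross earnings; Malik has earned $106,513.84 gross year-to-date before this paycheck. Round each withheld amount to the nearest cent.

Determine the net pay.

Transit benefit: $246.60
Taxable wages = $3,172.55 − $246.60 = $2,925.95
Municipal income tax: $2,925.95 × 0.01 = $29.26
Federal income tax: $2,925.95 × 0.12 = $351.11
State withholding: $2,925.95 × 0.03 = $87.78
State disability insurance: $3,172.55 × 0.01 = $31.73
State unemployment insurance (employee share): annual cap $99,692.15 already reached (YTD $106,513.84), so $0.00
Social Security tax: $3,172.55 × 0.07 = $222.08
Roth 401(k) contribution: $3,172.55 × 0.02 = $63.45
AD&D insurance premium: $19.25
Total deductions = $246.60 + $29.26 + $351.11 + $87.78 + $31.73 + $0.00 + $222.08 + $63.45 + $19.25 = $1,051.26
Net pay = $3,172.55 − $1,051.26 = $2,121.29

$2,121.29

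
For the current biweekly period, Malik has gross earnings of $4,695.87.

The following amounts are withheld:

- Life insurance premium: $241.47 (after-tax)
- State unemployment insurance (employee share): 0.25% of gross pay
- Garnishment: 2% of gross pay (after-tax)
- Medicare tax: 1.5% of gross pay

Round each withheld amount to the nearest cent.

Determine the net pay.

State unemployment insurance (employee share): $4,695.87 × 0.0025 = $11.74
Medicare tax: $4,695.87 × 0.015 = $70.44
Life insurance premium: $241.47
Garnishment: $4,695.87 × 0.02 = $93.92
Total deductions = $11.74 + $70.44 + $241.47 + $93.92 = $417.57
Net pay = $4,695.87 − $417.57 = $4,278.30

$4,278.30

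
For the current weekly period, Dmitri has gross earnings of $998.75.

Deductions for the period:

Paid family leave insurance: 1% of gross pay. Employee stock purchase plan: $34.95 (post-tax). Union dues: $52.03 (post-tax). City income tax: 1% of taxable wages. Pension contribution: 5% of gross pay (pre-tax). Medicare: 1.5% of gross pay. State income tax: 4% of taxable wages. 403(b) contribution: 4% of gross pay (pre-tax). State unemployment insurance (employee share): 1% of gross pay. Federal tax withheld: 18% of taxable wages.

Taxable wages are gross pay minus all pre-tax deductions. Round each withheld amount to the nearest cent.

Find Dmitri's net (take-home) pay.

Pension contribution: $998.75 × 0.05 = $49.94
403(b) contribution: $998.75 × 0.04 = $39.95
Pre-tax total = $49.94 + $39.95 = $89.89
Taxable wages = $998.75 − $89.89 = $908.86
City income tax: $908.86 × 0.01 = $9.09
Federal tax withheld: $908.86 × 0.18 = $163.59
State income tax: $908.86 × 0.04 = $36.35
State unemployment insurance (employee share): $998.75 × 0.01 = $9.99
Medicare: $998.75 × 0.015 = $14.98
Paid family leave insurance: $998.75 × 0.01 = $9.99
Employee stock purchase plan: $34.95
Union dues: $52.03
Total deductions = $49.94 + $39.95 + $9.09 + $163.59 + $36.35 + $9.99 + $14.98 + $9.99 + $34.95 + $52.03 = $420.86
Net pay = $998.75 − $420.86 = $577.89

$577.89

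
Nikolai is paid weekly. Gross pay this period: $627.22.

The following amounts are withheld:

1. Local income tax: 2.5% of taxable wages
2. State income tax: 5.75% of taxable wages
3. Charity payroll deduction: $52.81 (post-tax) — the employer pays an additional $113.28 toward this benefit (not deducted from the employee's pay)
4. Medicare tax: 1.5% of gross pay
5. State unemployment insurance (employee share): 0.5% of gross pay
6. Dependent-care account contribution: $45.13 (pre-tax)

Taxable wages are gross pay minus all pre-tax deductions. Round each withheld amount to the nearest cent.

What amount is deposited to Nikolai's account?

Dependent-care account contribution: $45.13
Taxable wages = $627.22 − $45.13 = $582.09
State income tax: $582.09 × 0.0575 = $33.47
Local income tax: $582.09 × 0.025 = $14.55
State unemployment insurance (employee share): $627.22 × 0.005 = $3.14
Medicare tax: $627.22 × 0.015 = $9.41
Charity payroll deduction: $52.81
(Employer's $113.28 toward charity payroll deduction is not withheld from the employee.)
Total deductions = $45.13 + $33.47 + $14.55 + $3.14 + $9.41 + $52.81 = $158.51
Net pay = $627.22 − $158.51 = $468.71

$468.71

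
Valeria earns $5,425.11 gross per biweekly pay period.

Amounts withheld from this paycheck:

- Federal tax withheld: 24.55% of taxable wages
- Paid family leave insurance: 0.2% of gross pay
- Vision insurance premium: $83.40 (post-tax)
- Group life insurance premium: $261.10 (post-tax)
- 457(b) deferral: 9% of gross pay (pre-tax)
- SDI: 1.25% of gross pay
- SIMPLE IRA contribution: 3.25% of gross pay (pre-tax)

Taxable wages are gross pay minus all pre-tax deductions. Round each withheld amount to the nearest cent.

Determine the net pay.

$3,168.66

457(b) deferral: $5,425.11 × 0.09 = $488.26
SIMPLE IRA contribution: $5,425.11 × 0.0325 = $176.32
Pre-tax total = $488.26 + $176.32 = $664.58
Taxable wages = $5,425.11 − $664.58 = $4,760.53
Federal tax withheld: $4,760.53 × 0.2455 = $1,168.71
SDI: $5,425.11 × 0.0125 = $67.81
Paid family leave insurance: $5,425.11 × 0.002 = $10.85
Vision insurance premium: $83.40
Group life insurance premium: $261.10
Total deductions = $488.26 + $176.32 + $1,168.71 + $67.81 + $10.85 + $83.40 + $261.10 = $2,256.45
Net pay = $5,425.11 − $2,256.45 = $3,168.66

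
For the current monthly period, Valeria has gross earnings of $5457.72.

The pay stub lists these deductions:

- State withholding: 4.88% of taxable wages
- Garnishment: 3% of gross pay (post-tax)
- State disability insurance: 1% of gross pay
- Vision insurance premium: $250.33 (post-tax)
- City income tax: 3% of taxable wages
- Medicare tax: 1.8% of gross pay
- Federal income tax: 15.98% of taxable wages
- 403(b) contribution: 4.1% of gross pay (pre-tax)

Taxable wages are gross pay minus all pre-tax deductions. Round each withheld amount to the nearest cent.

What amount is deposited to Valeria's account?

403(b) contribution: $5457.72 × 0.041 = $223.77
Taxable wages = $5457.72 − $223.77 = $5233.95
State withholding: $5233.95 × 0.0488 = $255.42
City income tax: $5233.95 × 0.03 = $157.02
Federal income tax: $5233.95 × 0.1598 = $836.39
State disability insurance: $5457.72 × 0.01 = $54.58
Medicare tax: $5457.72 × 0.018 = $98.24
Vision insurance premium: $250.33
Garnishment: $5457.72 × 0.03 = $163.73
Total deductions = $223.77 + $255.42 + $157.02 + $836.39 + $54.58 + $98.24 + $250.33 + $163.73 = $2039.48
Net pay = $5457.72 − $2039.48 = $3418.24

$3418.24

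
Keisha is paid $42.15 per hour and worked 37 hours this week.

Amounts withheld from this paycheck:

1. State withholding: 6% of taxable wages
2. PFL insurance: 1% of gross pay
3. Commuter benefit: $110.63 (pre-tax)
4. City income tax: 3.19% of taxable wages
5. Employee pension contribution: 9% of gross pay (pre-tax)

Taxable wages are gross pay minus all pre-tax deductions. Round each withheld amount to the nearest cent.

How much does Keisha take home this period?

$1,172.71

Gross pay: 37 × $42.15 = $1,559.55
Commuter benefit: $110.63
Employee pension contribution: $1,559.55 × 0.09 = $140.36
Pre-tax total = $110.63 + $140.36 = $250.99
Taxable wages = $1,559.55 − $250.99 = $1,308.56
City income tax: $1,308.56 × 0.0319 = $41.74
State withholding: $1,308.56 × 0.06 = $78.51
PFL insurance: $1,559.55 × 0.01 = $15.60
Total deductions = $110.63 + $140.36 + $41.74 + $78.51 + $15.60 = $386.84
Net pay = $1,559.55 − $386.84 = $1,172.71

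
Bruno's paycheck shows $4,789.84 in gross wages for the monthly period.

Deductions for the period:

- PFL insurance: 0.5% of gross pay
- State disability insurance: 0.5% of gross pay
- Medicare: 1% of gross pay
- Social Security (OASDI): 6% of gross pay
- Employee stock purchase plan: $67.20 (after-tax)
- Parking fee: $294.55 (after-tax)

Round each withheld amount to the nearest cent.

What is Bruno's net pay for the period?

Medicare: $4,789.84 × 0.01 = $47.90
State disability insurance: $4,789.84 × 0.005 = $23.95
PFL insurance: $4,789.84 × 0.005 = $23.95
Social Security (OASDI): $4,789.84 × 0.06 = $287.39
Employee stock purchase plan: $67.20
Parking fee: $294.55
Total deductions = $47.90 + $23.95 + $23.95 + $287.39 + $67.20 + $294.55 = $744.94
Net pay = $4,789.84 − $744.94 = $4,044.90

$4,044.90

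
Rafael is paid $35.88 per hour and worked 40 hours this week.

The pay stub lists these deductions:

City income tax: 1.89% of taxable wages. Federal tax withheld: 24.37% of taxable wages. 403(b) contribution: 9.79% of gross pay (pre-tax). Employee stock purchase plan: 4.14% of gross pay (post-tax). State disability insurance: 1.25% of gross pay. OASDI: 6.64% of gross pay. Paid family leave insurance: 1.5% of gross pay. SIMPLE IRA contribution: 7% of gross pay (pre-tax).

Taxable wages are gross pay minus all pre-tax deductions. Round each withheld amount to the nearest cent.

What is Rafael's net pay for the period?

Gross pay: 40 × $35.88 = $1,435.20
403(b) contribution: $1,435.20 × 0.0979 = $140.51
SIMPLE IRA contribution: $1,435.20 × 0.07 = $100.46
Pre-tax total = $140.51 + $100.46 = $240.97
Taxable wages = $1,435.20 − $240.97 = $1,194.23
City income tax: $1,194.23 × 0.0189 = $22.57
Federal tax withheld: $1,194.23 × 0.2437 = $291.03
Paid family leave insurance: $1,435.20 × 0.015 = $21.53
OASDI: $1,435.20 × 0.0664 = $95.30
State disability insurance: $1,435.20 × 0.0125 = $17.94
Employee stock purchase plan: $1,435.20 × 0.0414 = $59.42
Total deductions = $140.51 + $100.46 + $22.57 + $291.03 + $21.53 + $95.30 + $17.94 + $59.42 = $748.76
Net pay = $1,435.20 − $748.76 = $686.44

$686.44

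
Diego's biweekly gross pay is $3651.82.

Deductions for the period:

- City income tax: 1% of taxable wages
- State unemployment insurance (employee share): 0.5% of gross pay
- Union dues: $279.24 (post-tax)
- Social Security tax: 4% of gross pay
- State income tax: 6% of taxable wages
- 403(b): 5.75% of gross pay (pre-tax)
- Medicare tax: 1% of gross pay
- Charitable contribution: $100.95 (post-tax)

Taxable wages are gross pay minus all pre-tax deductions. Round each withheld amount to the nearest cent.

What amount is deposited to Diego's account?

$2619.87

403(b): $3651.82 × 0.0575 = $209.98
Taxable wages = $3651.82 − $209.98 = $3441.84
State income tax: $3441.84 × 0.06 = $206.51
City income tax: $3441.84 × 0.01 = $34.42
Social Security tax: $3651.82 × 0.04 = $146.07
State unemployment insurance (employee share): $3651.82 × 0.005 = $18.26
Medicare tax: $3651.82 × 0.01 = $36.52
Union dues: $279.24
Charitable contribution: $100.95
Total deductions = $209.98 + $206.51 + $34.42 + $146.07 + $18.26 + $36.52 + $279.24 + $100.95 = $1031.95
Net pay = $3651.82 − $1031.95 = $2619.87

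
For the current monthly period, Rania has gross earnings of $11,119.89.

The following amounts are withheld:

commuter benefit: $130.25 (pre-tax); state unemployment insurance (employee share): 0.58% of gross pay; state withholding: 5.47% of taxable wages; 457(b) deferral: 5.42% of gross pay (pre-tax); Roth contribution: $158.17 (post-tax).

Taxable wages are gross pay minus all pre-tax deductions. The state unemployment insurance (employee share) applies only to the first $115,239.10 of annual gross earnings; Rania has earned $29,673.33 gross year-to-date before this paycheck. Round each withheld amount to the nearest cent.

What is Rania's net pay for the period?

$9,596.10

457(b) deferral: $11,119.89 × 0.0542 = $602.70
Commuter benefit: $130.25
Pre-tax total = $602.70 + $130.25 = $732.95
Taxable wages = $11,119.89 − $732.95 = $10,386.94
State withholding: $10,386.94 × 0.0547 = $568.17
State unemployment insurance (employee share): cap not yet reached, full $11,119.89 is subject → $11,119.89 × 0.0058 = $64.50
Roth contribution: $158.17
Total deductions = $602.70 + $130.25 + $568.17 + $64.50 + $158.17 = $1,523.79
Net pay = $11,119.89 − $1,523.79 = $9,596.10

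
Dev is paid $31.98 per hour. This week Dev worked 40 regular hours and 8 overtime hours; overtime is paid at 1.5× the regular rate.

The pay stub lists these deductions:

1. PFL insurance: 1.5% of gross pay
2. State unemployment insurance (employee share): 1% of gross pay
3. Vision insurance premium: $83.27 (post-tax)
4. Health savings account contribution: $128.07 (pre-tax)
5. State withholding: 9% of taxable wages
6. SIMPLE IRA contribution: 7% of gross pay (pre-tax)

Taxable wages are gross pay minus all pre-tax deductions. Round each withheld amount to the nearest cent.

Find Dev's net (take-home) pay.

$1,165.98

Regular pay: 40 × $31.98 = $1,279.20
Overtime pay: 8 × $31.98 × 1.5 = $383.76
Gross pay = $1,279.20 + $383.76 = $1,662.96
Health savings account contribution: $128.07
SIMPLE IRA contribution: $1,662.96 × 0.07 = $116.41
Pre-tax total = $128.07 + $116.41 = $244.48
Taxable wages = $1,662.96 − $244.48 = $1,418.48
State withholding: $1,418.48 × 0.09 = $127.66
PFL insurance: $1,662.96 × 0.015 = $24.94
State unemployment insurance (employee share): $1,662.96 × 0.01 = $16.63
Vision insurance premium: $83.27
Total deductions = $128.07 + $116.41 + $127.66 + $24.94 + $16.63 + $83.27 = $496.98
Net pay = $1,662.96 − $496.98 = $1,165.98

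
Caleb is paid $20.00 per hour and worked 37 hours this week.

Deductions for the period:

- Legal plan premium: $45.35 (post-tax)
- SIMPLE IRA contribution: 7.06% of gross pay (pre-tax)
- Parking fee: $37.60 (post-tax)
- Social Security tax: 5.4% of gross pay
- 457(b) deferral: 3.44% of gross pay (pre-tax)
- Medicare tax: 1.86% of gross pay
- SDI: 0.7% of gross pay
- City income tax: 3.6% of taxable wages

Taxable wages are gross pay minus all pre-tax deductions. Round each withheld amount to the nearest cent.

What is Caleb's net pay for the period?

$496.61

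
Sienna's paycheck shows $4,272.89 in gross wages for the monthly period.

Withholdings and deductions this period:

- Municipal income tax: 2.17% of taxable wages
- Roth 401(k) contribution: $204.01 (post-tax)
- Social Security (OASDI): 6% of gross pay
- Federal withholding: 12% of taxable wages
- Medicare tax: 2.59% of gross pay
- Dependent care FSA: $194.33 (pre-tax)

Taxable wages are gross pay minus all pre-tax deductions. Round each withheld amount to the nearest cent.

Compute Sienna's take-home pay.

Dependent care FSA: $194.33
Taxable wages = $4,272.89 − $194.33 = $4,078.56
Municipal income tax: $4,078.56 × 0.0217 = $88.50
Federal withholding: $4,078.56 × 0.12 = $489.43
Social Security (OASDI): $4,272.89 × 0.06 = $256.37
Medicare tax: $4,272.89 × 0.0259 = $110.67
Roth 401(k) contribution: $204.01
Total deductions = $194.33 + $88.50 + $489.43 + $256.37 + $110.67 + $204.01 = $1,343.31
Net pay = $4,272.89 − $1,343.31 = $2,929.58

$2,929.58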